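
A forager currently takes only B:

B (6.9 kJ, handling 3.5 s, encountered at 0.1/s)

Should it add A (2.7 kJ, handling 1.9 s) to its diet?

Yes

Intake rate on the current diet: R = (0.1×6.9) / (1 + 0.1×3.5) = 0.69/1.35 = 0.5111 kJ/s.
A: E/h = 2.7/1.9 = 1.421 kJ/s.
1.421 > 0.5111, so adding A raises the average — include it.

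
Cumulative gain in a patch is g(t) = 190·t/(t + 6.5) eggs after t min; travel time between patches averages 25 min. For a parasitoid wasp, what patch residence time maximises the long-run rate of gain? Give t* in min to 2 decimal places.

Optimal t* satisfies g'(t*) = g(t*)/(T + t*).
g'(t) = 190·6.5/(t + 6.5)². Setting 190·6.5/(t+6.5)² = 190t/[(t+6.5)(25+t)] gives 6.5(25+t) = t(t+6.5), so t² = 6.5×25 = 162.5.
t* = √162.5 = 12.75 min.

12.75 min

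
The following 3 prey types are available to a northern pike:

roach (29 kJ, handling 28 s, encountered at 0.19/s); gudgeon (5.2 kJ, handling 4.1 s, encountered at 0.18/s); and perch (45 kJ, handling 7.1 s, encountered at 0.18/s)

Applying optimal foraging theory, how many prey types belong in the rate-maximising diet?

Profitabilities (E/h, kJ/s): perch 6.34, gudgeon 1.27, roach 1.04. Add prey in this order while the next type's profitability exceeds the intake rate on those already taken.
Rate on top 1: 3.556. gudgeon: 1.27 < 3.556 → exclude; stop.
Optimal diet: perch — 1 of 3 types.

1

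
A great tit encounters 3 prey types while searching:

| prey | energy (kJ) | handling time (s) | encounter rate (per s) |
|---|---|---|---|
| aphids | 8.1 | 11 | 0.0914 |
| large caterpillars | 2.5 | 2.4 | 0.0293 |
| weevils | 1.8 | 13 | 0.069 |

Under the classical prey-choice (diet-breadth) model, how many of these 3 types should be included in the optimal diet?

E/h in descending order: large caterpillars 1.04, aphids 0.736, weevils 0.138 kJ/s. The optimal diet is the largest prefix of this list for which every included type satisfies E_i/h_i > R on the types above it.
Rate on top 1: 0.06844. aphids: 0.736 > 0.06844 → include.
Rate on top 2: 0.392. weevils: 0.138 < 0.392 → exclude; stop.
Optimal diet: large caterpillars, aphids — 2 of 3 types.

2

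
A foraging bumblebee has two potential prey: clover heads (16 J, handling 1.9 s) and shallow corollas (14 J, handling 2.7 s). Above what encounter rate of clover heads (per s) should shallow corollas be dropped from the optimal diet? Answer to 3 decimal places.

0.843 per s

Drop shallow corollas once their profitability E₂/h₂ falls below the rate achievable on clover heads alone: E₂/h₂ = λE₁/(1 + λh₁).
Solve for λ: λE₁h₂ = E₂(1 + λh₁) → λ(E₁h₂ − E₂h₁) = E₂ → λ = E₂/(E₁h₂ − E₂h₁).
λ = 14/(16×2.7 − 14×1.9) = 14/16.6 = 0.8434 per s.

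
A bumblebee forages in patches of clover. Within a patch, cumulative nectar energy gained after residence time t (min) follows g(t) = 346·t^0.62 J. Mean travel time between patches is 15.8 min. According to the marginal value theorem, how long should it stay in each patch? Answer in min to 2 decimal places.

Optimal t* satisfies g'(t*) = g(t*)/(T + t*).
g'(t) = 0.62·346·t^-0.38. Setting 0.62·346·t^-0.38 = 346·t^0.62/(15.8+t) gives 0.62(15.8+t) = t, so 0.38·t = 0.62×15.8.
t* = 0.62×15.8/0.38 = 25.78 min.

25.78 min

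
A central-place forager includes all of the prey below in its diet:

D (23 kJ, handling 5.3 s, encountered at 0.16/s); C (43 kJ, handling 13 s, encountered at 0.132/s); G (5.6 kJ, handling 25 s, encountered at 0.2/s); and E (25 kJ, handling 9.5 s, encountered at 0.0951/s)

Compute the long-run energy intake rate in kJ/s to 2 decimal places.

R = Σλ_iE_i / (1 + Σλ_ih_i)
Numerator: 0.16×23 + 0.132×43 + 0.2×5.6 + 0.0951×25 = 12.85
Denominator: 1 + 0.16×5.3 + 0.132×13 + 0.2×25 + 0.0951×9.5 = 9.467
R = 12.85/9.467 = 1.358 kJ/s

1.36 kJ/s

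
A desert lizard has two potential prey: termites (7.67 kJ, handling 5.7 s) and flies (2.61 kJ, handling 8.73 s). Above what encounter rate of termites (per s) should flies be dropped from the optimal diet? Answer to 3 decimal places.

0.050 per s

The zero-one rule: include flies iff E₂/h₂ > λE₁/(1+λh₁). Equality gives the switch point.
λE₁h₂ = E₂ + λE₂h₁ ⇒ λ = E₂/(E₁h₂ − E₂h₁) = 2.61/(66.96 − 14.88) = 0.05011 per s.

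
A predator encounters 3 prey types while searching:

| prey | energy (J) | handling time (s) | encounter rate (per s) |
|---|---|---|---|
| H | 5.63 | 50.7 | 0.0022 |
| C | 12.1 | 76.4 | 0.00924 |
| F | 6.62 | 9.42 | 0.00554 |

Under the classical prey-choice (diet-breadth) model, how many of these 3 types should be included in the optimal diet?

Profitabilities (E/h, J/s): F 0.703, C 0.158, H 0.111. Add prey in this order while the next type's profitability exceeds the intake rate on those already taken.
Rate on top 1: 0.03486. C: 0.158 > 0.03486 → include.
Rate on top 2: 0.08445. H: 0.111 > 0.08445 → include.
Optimal diet: F, C, H — 3 of 3 types.

3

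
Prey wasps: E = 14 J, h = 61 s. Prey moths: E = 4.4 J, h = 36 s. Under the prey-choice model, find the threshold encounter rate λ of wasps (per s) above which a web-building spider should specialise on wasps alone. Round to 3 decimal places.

0.019 per s

Drop moths once their profitability E₂/h₂ falls below the rate achievable on wasps alone: E₂/h₂ = λE₁/(1 + λh₁).
Solve for λ: λE₁h₂ = E₂(1 + λh₁) → λ(E₁h₂ − E₂h₁) = E₂ → λ = E₂/(E₁h₂ − E₂h₁).
λ = 4.4/(14×36 − 4.4×61) = 4.4/235.6 = 0.01868 per s.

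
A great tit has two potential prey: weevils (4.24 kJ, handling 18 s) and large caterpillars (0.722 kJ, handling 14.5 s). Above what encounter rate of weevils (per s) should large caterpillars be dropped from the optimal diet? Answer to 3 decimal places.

Drop large caterpillars once their profitability E₂/h₂ falls below the rate achievable on weevils alone: E₂/h₂ = λE₁/(1 + λh₁).
Solve for λ: λE₁h₂ = E₂(1 + λh₁) → λ(E₁h₂ − E₂h₁) = E₂ → λ = E₂/(E₁h₂ − E₂h₁).
λ = 0.722/(4.24×14.5 − 0.722×18) = 0.722/48.48 = 0.01489 per s.

0.015 per s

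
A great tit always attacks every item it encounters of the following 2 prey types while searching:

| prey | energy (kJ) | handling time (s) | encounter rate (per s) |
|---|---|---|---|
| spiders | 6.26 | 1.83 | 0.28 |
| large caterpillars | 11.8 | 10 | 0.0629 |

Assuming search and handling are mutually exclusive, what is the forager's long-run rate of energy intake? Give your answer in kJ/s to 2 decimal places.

R = (0.28×6.26 + 0.0629×11.8) / (1 + 0.28×1.83 + 0.0629×10) = 2.495/2.141 = 1.165 kJ/s.

1.17 kJ/s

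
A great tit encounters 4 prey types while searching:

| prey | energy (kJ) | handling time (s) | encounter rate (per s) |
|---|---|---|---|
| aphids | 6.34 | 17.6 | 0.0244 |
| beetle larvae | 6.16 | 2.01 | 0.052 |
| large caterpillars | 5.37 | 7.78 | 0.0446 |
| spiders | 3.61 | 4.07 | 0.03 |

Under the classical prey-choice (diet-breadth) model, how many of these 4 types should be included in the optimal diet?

3

Profitabilities (E/h, kJ/s): beetle larvae 3.06, spiders 0.887, large caterpillars 0.69, aphids 0.36. Add prey in this order while the next type's profitability exceeds the intake rate on those already taken.
Rate on top 1: 0.29. spiders: 0.887 > 0.29 → include.
Rate on top 2: 0.3494. large caterpillars: 0.69 > 0.3494 → include.
Rate on top 3: 0.4246. aphids: 0.36 < 0.4246 → exclude; stop.
Optimal diet: beetle larvae, spiders, large caterpillars — 3 of 4 types.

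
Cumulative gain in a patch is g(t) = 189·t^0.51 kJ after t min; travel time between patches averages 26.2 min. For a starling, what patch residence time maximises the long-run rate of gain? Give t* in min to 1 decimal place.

27.3 min

Optimal t* satisfies g'(t*) = g(t*)/(T + t*).
g'(t) = 0.51·189·t^-0.49. Setting 0.51·189·t^-0.49 = 189·t^0.51/(26.2+t) gives 0.51(26.2+t) = t, so 0.49·t = 0.51×26.2.
t* = 0.51×26.2/0.49 = 27.27 min.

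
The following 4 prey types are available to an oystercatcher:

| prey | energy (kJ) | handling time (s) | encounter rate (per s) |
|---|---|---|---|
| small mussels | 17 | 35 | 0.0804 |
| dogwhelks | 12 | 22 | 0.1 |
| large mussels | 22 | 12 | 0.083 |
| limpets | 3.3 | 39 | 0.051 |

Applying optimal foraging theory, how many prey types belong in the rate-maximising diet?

1

E/h in descending order: large mussels 1.83, dogwhelks 0.545, small mussels 0.486, limpets 0.0846 kJ/s. The optimal diet is the largest prefix of this list for which every included type satisfies E_i/h_i > R on the types above it.
Rate on top 1: 0.9148. dogwhelks: 0.545 < 0.9148 → exclude; stop.
Optimal diet: large mussels — 1 of 4 types.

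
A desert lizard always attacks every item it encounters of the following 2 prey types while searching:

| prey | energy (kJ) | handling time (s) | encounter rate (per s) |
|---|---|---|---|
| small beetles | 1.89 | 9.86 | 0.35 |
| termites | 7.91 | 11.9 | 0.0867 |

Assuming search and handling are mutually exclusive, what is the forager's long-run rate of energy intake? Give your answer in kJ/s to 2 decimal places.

0.25 kJ/s

Energy encountered per unit search time: 0.35×1.89 + 0.0867×7.91 = 1.347 kJ/s.
Handling time per unit search time: 0.35×9.86 + 0.0867×11.9 = 4.483.
Rate = 1.347/(1 + 4.483) = 0.2457 kJ/s.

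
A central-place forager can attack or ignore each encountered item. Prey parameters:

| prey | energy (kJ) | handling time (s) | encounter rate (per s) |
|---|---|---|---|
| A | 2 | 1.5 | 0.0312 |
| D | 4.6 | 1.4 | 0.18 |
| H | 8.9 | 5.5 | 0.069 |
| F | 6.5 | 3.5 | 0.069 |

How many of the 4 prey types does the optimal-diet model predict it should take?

4

E/h in descending order: D 3.29, F 1.86, H 1.62, A 1.33 kJ/s. The optimal diet is the largest prefix of this list for which every included type satisfies E_i/h_i > R on the types above it.
Rate on top 1: 0.6613. F: 1.86 > 0.6613 → include.
Rate on top 2: 0.8547. H: 1.62 > 0.8547 → include.
Rate on top 3: 1.009. A: 1.33 > 1.009 → include.
Optimal diet: D, F, H, A — 4 of 4 types.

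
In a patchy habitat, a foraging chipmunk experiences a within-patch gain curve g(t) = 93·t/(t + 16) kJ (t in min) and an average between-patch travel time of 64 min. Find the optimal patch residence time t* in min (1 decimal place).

By the marginal value theorem, leave when the instantaneous gain rate g'(t) equals the habitat-wide average g(t)/(T + t).
g'(t) = 93·16/(t + 16)². Setting 93·16/(t+16)² = 93t/[(t+16)(64+t)] gives 16(64+t) = t(t+16), so t² = 16×64 = 1024.
t* = √1024 = 32 min.

32.0 min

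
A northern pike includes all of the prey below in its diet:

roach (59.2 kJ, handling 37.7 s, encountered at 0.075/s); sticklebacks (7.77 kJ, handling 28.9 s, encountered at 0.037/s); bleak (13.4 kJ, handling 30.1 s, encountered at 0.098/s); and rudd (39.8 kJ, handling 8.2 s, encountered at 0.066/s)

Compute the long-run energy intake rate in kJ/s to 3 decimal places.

1.033 kJ/s

Energy encountered per unit search time: 0.075×59.2 + 0.037×7.77 + 0.098×13.4 + 0.066×39.8 = 8.667 kJ/s.
Handling time per unit search time: 0.075×37.7 + 0.037×28.9 + 0.098×30.1 + 0.066×8.2 = 7.388.
Rate = 8.667/(1 + 7.388) = 1.033 kJ/s.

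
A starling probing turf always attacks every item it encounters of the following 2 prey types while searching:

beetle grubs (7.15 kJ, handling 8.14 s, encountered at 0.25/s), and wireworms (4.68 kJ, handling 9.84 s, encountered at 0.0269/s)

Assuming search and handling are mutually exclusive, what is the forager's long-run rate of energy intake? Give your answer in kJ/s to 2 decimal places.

R = Σλ_iE_i / (1 + Σλ_ih_i)
Numerator: 0.25×7.15 + 0.0269×4.68 = 1.913
Denominator: 1 + 0.25×8.14 + 0.0269×9.84 = 3.3
R = 1.913/3.3 = 0.5799 kJ/s

0.58 kJ/s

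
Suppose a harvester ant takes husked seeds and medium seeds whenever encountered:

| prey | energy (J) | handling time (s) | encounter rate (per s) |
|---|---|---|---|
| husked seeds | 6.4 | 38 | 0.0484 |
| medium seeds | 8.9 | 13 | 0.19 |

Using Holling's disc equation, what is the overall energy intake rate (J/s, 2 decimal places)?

Energy encountered per unit search time: 0.0484×6.4 + 0.19×8.9 = 2.001 J/s.
Handling time per unit search time: 0.0484×38 + 0.19×13 = 4.309.
Rate = 2.001/(1 + 4.309) = 0.3768 J/s.

0.38 J/s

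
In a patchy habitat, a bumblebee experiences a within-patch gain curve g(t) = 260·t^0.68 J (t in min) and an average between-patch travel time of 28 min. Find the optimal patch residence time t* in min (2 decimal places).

Optimal t* satisfies g'(t*) = g(t*)/(T + t*).
g'(t) = 0.68·260·t^-0.32. Setting 0.68·260·t^-0.32 = 260·t^0.68/(28+t) gives 0.68(28+t) = t, so 0.32·t = 0.68×28.
t* = 0.68×28/0.32 = 59.5 min.

59.50 min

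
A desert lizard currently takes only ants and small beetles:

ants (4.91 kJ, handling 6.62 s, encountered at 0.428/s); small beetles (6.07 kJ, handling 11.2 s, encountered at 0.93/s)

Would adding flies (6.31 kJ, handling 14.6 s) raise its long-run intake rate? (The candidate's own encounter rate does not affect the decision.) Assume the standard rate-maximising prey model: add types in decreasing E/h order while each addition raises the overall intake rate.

Intake rate on the current diet: R = (0.428×4.91 + 0.93×6.07) / (1 + 0.428×6.62 + 0.93×11.2) = 7.747/14.25 = 0.5436 kJ/s.
flies: E/h = 6.31/14.6 = 0.4322 kJ/s.
Since 0.4322 < R, time spent handling flies is better spent searching.

No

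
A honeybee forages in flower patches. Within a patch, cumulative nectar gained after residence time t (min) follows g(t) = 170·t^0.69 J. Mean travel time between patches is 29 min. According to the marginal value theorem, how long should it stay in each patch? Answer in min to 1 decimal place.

64.5 min

Maximise g(t)/(T+t): set derivative to zero → g'(t)(T+t) = g(t).
g'(t) = 0.69·170·t^-0.31. Setting 0.69·170·t^-0.31 = 170·t^0.69/(29+t) gives 0.69(29+t) = t, so 0.31·t = 0.69×29.
t* = 0.69×29/0.31 = 64.55 min.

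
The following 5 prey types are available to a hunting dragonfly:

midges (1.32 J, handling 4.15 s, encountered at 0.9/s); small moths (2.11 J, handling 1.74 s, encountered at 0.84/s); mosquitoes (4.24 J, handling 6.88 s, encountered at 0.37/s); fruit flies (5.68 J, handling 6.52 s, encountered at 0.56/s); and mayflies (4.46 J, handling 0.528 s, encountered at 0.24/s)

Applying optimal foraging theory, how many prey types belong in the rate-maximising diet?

Rank by E/h (J/s): mayflies 8.45, small moths 1.21, fruit flies 0.871, mosquitoes 0.616, midges 0.318. Include each in turn until the next type's E/h falls below the running intake rate.
Rate on top 1: 0.95. small moths: 1.21 > 0.95 → include.
Rate on top 2: 1.098. fruit flies: 0.871 < 1.098 → exclude; stop.
Optimal diet: mayflies, small moths — 2 of 5 types.

2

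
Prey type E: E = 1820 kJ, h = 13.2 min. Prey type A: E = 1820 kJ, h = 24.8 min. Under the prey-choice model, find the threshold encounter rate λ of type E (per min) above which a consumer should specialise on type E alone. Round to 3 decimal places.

0.086 per min

Drop type A once their profitability E₂/h₂ falls below the rate achievable on type E alone: E₂/h₂ = λE₁/(1 + λh₁).
Solve for λ: λE₁h₂ = E₂(1 + λh₁) → λ(E₁h₂ − E₂h₁) = E₂ → λ = E₂/(E₁h₂ − E₂h₁).
λ = 1820/(1820×24.8 − 1820×13.2) = 1820/2.111e+04 = 0.08621 per min.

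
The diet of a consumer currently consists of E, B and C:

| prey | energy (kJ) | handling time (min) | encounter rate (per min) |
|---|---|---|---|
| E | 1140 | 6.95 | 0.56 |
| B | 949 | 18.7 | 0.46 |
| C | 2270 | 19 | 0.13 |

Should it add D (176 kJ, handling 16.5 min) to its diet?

No

On E, B and C alone, R = ΣλE/(1+Σλh) = 1370/15.96 = 85.82 kJ/min.
D: E/h = 176/16.5 = 10.67 kJ/min.
Since 10.67 < R, time spent handling D is better spent searching.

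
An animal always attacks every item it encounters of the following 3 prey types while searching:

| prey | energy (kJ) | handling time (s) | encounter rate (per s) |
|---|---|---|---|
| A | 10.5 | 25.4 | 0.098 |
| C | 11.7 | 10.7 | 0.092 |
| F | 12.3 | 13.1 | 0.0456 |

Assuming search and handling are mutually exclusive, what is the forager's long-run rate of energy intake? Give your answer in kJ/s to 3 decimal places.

Energy encountered per unit search time: 0.098×10.5 + 0.092×11.7 + 0.0456×12.3 = 2.666 kJ/s.
Handling time per unit search time: 0.098×25.4 + 0.092×10.7 + 0.0456×13.1 = 4.071.
Rate = 2.666/(1 + 4.071) = 0.5258 kJ/s.

0.526 kJ/s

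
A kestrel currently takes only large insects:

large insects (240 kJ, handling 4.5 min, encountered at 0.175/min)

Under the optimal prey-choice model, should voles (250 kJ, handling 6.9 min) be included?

Yes

Current rate: (0.175×240)/(1 + 0.175×4.5) = 23.5 kJ/min.
Profitability of voles: 250/6.9 = 36.23 kJ/min.
Since 36.23 > R, including voles increases the long-run rate.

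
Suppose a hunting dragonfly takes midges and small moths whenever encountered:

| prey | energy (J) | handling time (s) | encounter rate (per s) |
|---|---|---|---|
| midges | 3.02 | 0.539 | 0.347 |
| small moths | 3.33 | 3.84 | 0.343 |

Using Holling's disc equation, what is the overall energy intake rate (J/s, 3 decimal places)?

0.875 J/s

R = Σλ_iE_i / (1 + Σλ_ih_i)
Numerator: 0.347×3.02 + 0.343×3.33 = 2.19
Denominator: 1 + 0.347×0.539 + 0.343×3.84 = 2.504
R = 2.19/2.504 = 0.8746 J/s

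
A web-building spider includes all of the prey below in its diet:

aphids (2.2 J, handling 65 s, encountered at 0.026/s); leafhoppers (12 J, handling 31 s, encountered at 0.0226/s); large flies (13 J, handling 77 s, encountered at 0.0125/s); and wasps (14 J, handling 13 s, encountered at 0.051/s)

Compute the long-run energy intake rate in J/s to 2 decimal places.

0.24 J/s

Energy encountered per unit search time: 0.026×2.2 + 0.0226×12 + 0.0125×13 + 0.051×14 = 1.205 J/s.
Handling time per unit search time: 0.026×65 + 0.0226×31 + 0.0125×77 + 0.051×13 = 4.016.
Rate = 1.205/(1 + 4.016) = 0.2402 J/s.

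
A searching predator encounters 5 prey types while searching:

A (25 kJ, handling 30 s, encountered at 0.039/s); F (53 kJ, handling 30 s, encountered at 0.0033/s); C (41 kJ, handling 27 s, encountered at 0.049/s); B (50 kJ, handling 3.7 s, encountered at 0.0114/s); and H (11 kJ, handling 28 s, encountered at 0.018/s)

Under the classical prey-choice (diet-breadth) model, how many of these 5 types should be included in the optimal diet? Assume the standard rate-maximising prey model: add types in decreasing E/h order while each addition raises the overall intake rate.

Profitabilities (E/h, kJ/s): B 13.5, F 1.77, C 1.52, A 0.833, H 0.393. Add prey in this order while the next type's profitability exceeds the intake rate on those already taken.
Rate on top 1: 0.5469. F: 1.77 > 0.5469 → include.
Rate on top 2: 0.6527. C: 1.52 > 0.6527 → include.
Rate on top 3: 1.118. A: 0.833 < 1.118 → exclude; stop.
Optimal diet: B, F, C — 3 of 5 types.

3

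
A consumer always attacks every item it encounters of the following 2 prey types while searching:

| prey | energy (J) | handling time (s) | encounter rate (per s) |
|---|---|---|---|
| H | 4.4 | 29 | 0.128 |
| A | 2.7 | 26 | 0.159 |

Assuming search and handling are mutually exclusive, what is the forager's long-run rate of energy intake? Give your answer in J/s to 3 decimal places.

Energy encountered per unit search time: 0.128×4.4 + 0.159×2.7 = 0.9925 J/s.
Handling time per unit search time: 0.128×29 + 0.159×26 = 7.846.
Rate = 0.9925/(1 + 7.846) = 0.1122 J/s.

0.112 J/s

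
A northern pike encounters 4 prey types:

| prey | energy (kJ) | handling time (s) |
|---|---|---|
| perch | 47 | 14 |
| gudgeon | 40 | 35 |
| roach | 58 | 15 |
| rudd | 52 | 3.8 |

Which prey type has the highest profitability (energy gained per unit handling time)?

rudd

In descending order of E/h:
rudd: 52/3.8 = 13.7 kJ/s
roach: 58/15 = 3.87 kJ/s
perch: 47/14 = 3.36 kJ/s
gudgeon: 40/35 = 1.14 kJ/s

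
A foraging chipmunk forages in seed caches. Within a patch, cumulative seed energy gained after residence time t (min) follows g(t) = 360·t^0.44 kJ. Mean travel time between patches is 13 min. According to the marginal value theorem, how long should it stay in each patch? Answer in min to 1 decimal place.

Optimal t* satisfies g'(t*) = g(t*)/(T + t*).
g'(t) = 0.44·360·t^-0.56. Setting 0.44·360·t^-0.56 = 360·t^0.44/(13+t) gives 0.44(13+t) = t, so 0.56·t = 0.44×13.
t* = 0.44×13/0.56 = 10.21 min.

10.2 min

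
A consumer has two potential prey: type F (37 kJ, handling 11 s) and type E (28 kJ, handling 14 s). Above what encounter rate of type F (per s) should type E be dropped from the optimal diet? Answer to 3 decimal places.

0.133 per s

The zero-one rule: include type E iff E₂/h₂ > λE₁/(1+λh₁). Equality gives the switch point.
λE₁h₂ = E₂ + λE₂h₁ ⇒ λ = E₂/(E₁h₂ − E₂h₁) = 28/(518 − 308) = 0.1333 per s.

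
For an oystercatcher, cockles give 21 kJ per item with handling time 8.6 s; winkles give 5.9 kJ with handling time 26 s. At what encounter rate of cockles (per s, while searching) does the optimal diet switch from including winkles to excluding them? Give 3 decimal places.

0.012 per s

At the threshold, the rate on cockles alone equals the profitability of winkles: λ·21/(1 + λ·8.6) = 5.9/26 = 0.2269.
Rearranging, λ(21 − 0.2269×8.6) = 0.2269, so λ = 0.2269/19.05 = 0.01191 per s.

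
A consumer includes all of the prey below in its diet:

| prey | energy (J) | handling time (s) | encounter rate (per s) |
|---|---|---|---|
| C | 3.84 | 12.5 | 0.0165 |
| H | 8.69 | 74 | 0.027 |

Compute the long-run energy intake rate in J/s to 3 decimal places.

0.093 J/s

R = Σλ_iE_i / (1 + Σλ_ih_i)
Numerator: 0.0165×3.84 + 0.027×8.69 = 0.298
Denominator: 1 + 0.0165×12.5 + 0.027×74 = 3.204
R = 0.298/3.204 = 0.093 J/s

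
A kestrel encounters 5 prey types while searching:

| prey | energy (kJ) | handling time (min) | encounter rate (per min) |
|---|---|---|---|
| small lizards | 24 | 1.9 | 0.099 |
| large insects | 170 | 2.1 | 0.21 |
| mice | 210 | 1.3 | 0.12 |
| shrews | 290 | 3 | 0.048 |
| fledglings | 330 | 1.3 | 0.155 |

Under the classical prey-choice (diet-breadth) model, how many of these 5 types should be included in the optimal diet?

Rank by E/h (kJ/min): fledglings 254, mice 162, shrews 96.7, large insects 81, small lizards 12.6. Include each in turn until the next type's E/h falls below the running intake rate.
Rate on top 1: 42.57. mice: 162 > 42.57 → include.
Rate on top 2: 56.24. shrews: 96.7 > 56.24 → include.
Rate on top 3: 60.12. large insects: 81 > 60.12 → include.
Rate on top 4: 64.85. small lizards: 12.6 < 64.85 → exclude; stop.
Optimal diet: fledglings, mice, shrews, large insects — 4 of 5 types.

4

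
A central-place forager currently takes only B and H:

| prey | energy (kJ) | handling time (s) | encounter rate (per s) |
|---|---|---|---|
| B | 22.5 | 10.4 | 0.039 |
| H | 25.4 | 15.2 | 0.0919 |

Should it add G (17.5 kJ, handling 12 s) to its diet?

Current rate: (0.039×22.5 + 0.0919×25.4)/(1 + 0.039×10.4 + 0.0919×15.2) = 1.146 kJ/s.
Profitability of G: 17.5/12 = 1.458 kJ/s.
Since 1.458 > R, including G increases the long-run rate.

Yes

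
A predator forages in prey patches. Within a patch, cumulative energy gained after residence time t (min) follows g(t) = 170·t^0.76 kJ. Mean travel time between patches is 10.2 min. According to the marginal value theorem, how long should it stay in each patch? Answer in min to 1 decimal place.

32.3 min

Optimal t* satisfies g'(t*) = g(t*)/(T + t*).
g'(t) = 0.76·170·t^-0.24. Setting 0.76·170·t^-0.24 = 170·t^0.76/(10.2+t) gives 0.76(10.2+t) = t, so 0.24·t = 0.76×10.2.
t* = 0.76×10.2/0.24 = 32.3 min.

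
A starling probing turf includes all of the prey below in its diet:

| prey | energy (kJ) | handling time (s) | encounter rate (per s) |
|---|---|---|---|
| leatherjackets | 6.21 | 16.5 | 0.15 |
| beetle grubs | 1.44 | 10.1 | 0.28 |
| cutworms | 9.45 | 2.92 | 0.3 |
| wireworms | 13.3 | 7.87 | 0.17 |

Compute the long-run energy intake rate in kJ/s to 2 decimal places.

0.76 kJ/s

R = (0.15×6.21 + 0.28×1.44 + 0.3×9.45 + 0.17×13.3) / (1 + 0.15×16.5 + 0.28×10.1 + 0.3×2.92 + 0.17×7.87) = 6.431/8.517 = 0.7551 kJ/s.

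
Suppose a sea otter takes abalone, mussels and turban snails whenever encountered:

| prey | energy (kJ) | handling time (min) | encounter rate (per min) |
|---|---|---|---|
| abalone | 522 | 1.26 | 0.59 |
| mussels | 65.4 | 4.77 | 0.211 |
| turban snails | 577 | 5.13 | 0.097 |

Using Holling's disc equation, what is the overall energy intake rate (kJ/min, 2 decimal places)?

116.32 kJ/min

R = Σλ_iE_i / (1 + Σλ_ih_i)
Numerator: 0.59×522 + 0.211×65.4 + 0.097×577 = 377.7
Denominator: 1 + 0.59×1.26 + 0.211×4.77 + 0.097×5.13 = 3.247
R = 377.7/3.247 = 116.3 kJ/min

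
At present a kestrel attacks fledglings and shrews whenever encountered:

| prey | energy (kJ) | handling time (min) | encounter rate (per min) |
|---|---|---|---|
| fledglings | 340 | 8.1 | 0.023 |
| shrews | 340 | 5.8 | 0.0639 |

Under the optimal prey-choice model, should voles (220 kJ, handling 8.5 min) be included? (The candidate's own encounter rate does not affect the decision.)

Yes

Intake rate on the current diet: R = (0.023×340 + 0.0639×340) / (1 + 0.023×8.1 + 0.0639×5.8) = 29.55/1.557 = 18.98 kJ/min.
Profitability of voles: 220/8.5 = 25.88 kJ/min.
25.88 > 18.98, so adding voles raises the average — include it.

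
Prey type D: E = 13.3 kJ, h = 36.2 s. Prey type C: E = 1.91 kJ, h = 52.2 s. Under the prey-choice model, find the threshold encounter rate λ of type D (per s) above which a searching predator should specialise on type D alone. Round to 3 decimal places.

0.003 per s

At the threshold, the rate on type D alone equals the profitability of type C: λ·13.3/(1 + λ·36.2) = 1.91/52.2 = 0.03659.
Rearranging, λ(13.3 − 0.03659×36.2) = 0.03659, so λ = 0.03659/11.98 = 0.003055 per s.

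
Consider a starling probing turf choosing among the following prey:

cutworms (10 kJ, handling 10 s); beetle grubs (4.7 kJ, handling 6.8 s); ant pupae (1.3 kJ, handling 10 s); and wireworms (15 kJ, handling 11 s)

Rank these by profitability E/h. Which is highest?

wireworms

In descending order of E/h:
wireworms: 15/11 = 1.36 kJ/s
cutworms: 10/10 = 1 kJ/s
beetle grubs: 4.7/6.8 = 0.691 kJ/s
ant pupae: 1.3/10 = 0.13 kJ/s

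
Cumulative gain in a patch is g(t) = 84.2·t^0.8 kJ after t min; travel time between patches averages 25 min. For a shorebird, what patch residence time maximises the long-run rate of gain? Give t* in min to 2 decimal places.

Optimal t* satisfies g'(t*) = g(t*)/(T + t*).
g'(t) = 0.8·84.2·t^-0.2. Setting 0.8·84.2·t^-0.2 = 84.2·t^0.8/(25+t) gives 0.8(25+t) = t, so 0.20·t = 0.8×25.
t* = 0.8×25/0.20 = 100 min.

100.00 min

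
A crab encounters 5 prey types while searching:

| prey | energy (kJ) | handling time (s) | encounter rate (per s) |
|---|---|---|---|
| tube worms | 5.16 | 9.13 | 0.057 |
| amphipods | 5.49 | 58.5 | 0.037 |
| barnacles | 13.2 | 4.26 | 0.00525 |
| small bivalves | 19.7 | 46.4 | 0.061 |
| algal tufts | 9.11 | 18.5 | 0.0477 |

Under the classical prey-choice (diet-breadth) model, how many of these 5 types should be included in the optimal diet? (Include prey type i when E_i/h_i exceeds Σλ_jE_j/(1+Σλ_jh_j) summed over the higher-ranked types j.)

E/h in descending order: barnacles 3.1, tube worms 0.565, algal tufts 0.492, small bivalves 0.425, amphipods 0.0938 kJ/s. The optimal diet is the largest prefix of this list for which every included type satisfies E_i/h_i > R on the types above it.
Rate on top 1: 0.06778. tube worms: 0.565 > 0.06778 → include.
Rate on top 2: 0.2356. algal tufts: 0.492 > 0.2356 → include.
Rate on top 3: 0.329. small bivalves: 0.425 > 0.329 → include.
Rate on top 4: 0.3805. amphipods: 0.0938 < 0.3805 → exclude; stop.
Optimal diet: barnacles, tube worms, algal tufts, small bivalves — 4 of 5 types.

4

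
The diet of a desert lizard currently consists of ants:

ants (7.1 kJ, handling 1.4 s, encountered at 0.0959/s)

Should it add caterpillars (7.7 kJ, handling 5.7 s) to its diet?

On ants alone, R = ΣλE/(1+Σλh) = 0.6809/1.134 = 0.6003 kJ/s.
caterpillars: E/h = 7.7/5.7 = 1.351 kJ/s.
1.351 > 0.6003, so adding caterpillars raises the average — include it.

Yes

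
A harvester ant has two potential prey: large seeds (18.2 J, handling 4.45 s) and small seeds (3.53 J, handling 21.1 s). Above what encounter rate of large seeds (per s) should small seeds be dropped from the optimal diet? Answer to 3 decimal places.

0.010 per s

At the threshold, the rate on large seeds alone equals the profitability of small seeds: λ·18.2/(1 + λ·4.45) = 3.53/21.1 = 0.1673.
Rearranging, λ(18.2 − 0.1673×4.45) = 0.1673, so λ = 0.1673/17.46 = 0.009584 per s.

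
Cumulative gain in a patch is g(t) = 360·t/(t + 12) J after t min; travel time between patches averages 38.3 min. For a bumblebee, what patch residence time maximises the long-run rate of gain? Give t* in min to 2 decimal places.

21.44 min

By the marginal value theorem, leave when the instantaneous gain rate g'(t) equals the habitat-wide average g(t)/(T + t).
g'(t) = 360·12/(t + 12)². Setting 360·12/(t+12)² = 360t/[(t+12)(38.3+t)] gives 12(38.3+t) = t(t+12), so t² = 12×38.3 = 459.6.
t* = √459.6 = 21.44 min.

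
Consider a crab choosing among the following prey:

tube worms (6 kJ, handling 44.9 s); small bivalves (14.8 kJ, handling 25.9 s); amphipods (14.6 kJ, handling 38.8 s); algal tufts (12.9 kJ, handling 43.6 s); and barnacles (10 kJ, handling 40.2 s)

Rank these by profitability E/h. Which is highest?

small bivalves

In descending order of E/h:
small bivalves: 14.8/25.9 = 0.571 kJ/s
amphipods: 14.6/38.8 = 0.376 kJ/s
algal tufts: 12.9/43.6 = 0.296 kJ/s
barnacles: 10/40.2 = 0.249 kJ/s
tube worms: 6/44.9 = 0.134 kJ/s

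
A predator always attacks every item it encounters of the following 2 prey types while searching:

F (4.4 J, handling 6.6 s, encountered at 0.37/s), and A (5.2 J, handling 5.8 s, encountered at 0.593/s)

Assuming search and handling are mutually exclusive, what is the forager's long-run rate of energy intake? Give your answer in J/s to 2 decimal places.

Energy encountered per unit search time: 0.37×4.4 + 0.593×5.2 = 4.712 J/s.
Handling time per unit search time: 0.37×6.6 + 0.593×5.8 = 5.881.
Rate = 4.712/(1 + 5.881) = 0.6847 J/s.

0.68 J/s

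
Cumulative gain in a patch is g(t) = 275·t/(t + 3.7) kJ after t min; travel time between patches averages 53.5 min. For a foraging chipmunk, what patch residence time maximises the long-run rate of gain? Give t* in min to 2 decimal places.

14.07 min

Maximise g(t)/(T+t): set derivative to zero → g'(t)(T+t) = g(t).
g'(t) = 275·3.7/(t + 3.7)². Setting 275·3.7/(t+3.7)² = 275t/[(t+3.7)(53.5+t)] gives 3.7(53.5+t) = t(t+3.7), so t² = 3.7×53.5 = 198.
t* = √198 = 14.07 min.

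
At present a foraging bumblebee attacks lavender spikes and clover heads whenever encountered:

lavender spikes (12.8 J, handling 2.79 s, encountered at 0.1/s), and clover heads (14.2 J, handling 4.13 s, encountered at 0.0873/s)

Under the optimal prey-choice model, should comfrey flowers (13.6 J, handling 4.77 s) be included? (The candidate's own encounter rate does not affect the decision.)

Current rate: (0.1×12.8 + 0.0873×14.2)/(1 + 0.1×2.79 + 0.0873×4.13) = 1.537 J/s.
comfrey flowers: E/h = 13.6/4.77 = 2.851 J/s.
2.851 > 1.537, so adding comfrey flowers raises the average — include it.

Yes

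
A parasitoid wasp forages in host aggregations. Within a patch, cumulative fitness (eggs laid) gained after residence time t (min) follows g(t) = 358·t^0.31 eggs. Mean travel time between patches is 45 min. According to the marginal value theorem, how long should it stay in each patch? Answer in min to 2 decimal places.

Maximise g(t)/(T+t): set derivative to zero → g'(t)(T+t) = g(t).
g'(t) = 0.31·358·t^-0.69. Setting 0.31·358·t^-0.69 = 358·t^0.31/(45+t) gives 0.31(45+t) = t, so 0.69·t = 0.31×45.
t* = 0.31×45/0.69 = 20.22 min.

20.22 min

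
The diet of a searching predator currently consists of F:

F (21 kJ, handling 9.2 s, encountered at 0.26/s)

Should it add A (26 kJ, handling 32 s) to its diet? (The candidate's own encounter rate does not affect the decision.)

No

Current rate: (0.26×21)/(1 + 0.26×9.2) = 1.61 kJ/s.
Profitability of A: 26/32 = 0.8125 kJ/s.
Since 0.8125 < R, time spent handling A is better spent searching.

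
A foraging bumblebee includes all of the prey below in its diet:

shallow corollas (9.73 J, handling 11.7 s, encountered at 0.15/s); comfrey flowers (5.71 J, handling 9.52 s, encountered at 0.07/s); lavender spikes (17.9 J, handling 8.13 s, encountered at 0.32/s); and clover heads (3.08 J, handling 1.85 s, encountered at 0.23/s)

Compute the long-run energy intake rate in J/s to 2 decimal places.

Energy encountered per unit search time: 0.15×9.73 + 0.07×5.71 + 0.32×17.9 + 0.23×3.08 = 8.296 J/s.
Handling time per unit search time: 0.15×11.7 + 0.07×9.52 + 0.32×8.13 + 0.23×1.85 = 5.449.
Rate = 8.296/(1 + 5.449) = 1.286 J/s.

1.29 J/s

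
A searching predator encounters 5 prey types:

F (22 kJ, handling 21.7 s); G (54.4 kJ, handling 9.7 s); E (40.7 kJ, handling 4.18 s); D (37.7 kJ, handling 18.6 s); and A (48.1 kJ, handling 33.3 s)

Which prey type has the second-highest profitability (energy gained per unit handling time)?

G

Profitability E/h (kJ/s): F = 22/21.7 = 1.01, G = 54.4/9.7 = 5.61, E = 40.7/4.18 = 9.74, D = 37.7/18.6 = 2.03, A = 48.1/33.3 = 1.44.
Ranked: E > G > D > A > F.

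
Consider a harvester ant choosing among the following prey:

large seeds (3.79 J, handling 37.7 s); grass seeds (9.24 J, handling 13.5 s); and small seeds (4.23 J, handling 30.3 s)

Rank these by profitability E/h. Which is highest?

In descending order of E/h:
grass seeds: 9.24/13.5 = 0.684 J/s
small seeds: 4.23/30.3 = 0.14 J/s
large seeds: 3.79/37.7 = 0.101 J/s

grass seeds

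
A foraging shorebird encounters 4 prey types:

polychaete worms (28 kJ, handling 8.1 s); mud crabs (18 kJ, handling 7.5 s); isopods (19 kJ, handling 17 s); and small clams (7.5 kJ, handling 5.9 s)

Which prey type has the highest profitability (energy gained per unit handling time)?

polychaete worms

Profitability E/h (kJ/s): polychaete worms = 28/8.1 = 3.46, mud crabs = 18/7.5 = 2.4, isopods = 19/17 = 1.12, small clams = 7.5/5.9 = 1.27.
Ranked: polychaete worms > mud crabs > small clams > isopods.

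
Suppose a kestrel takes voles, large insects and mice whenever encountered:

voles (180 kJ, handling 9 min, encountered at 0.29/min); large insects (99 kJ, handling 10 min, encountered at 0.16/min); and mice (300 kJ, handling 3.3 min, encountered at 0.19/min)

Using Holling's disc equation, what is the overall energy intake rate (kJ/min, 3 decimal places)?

R = Σλ_iE_i / (1 + Σλ_ih_i)
Numerator: 0.29×180 + 0.16×99 + 0.19×300 = 125
Denominator: 1 + 0.29×9 + 0.16×10 + 0.19×3.3 = 5.837
R = 125/5.837 = 21.42 kJ/min

21.422 kJ/min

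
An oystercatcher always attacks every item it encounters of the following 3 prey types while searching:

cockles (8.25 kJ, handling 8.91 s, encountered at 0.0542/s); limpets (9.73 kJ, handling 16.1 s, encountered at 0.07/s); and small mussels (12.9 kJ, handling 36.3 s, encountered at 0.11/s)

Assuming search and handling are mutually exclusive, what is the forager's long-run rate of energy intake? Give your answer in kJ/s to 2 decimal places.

0.39 kJ/s

R = Σλ_iE_i / (1 + Σλ_ih_i)
Numerator: 0.0542×8.25 + 0.07×9.73 + 0.11×12.9 = 2.547
Denominator: 1 + 0.0542×8.91 + 0.07×16.1 + 0.11×36.3 = 6.603
R = 2.547/6.603 = 0.3858 kJ/s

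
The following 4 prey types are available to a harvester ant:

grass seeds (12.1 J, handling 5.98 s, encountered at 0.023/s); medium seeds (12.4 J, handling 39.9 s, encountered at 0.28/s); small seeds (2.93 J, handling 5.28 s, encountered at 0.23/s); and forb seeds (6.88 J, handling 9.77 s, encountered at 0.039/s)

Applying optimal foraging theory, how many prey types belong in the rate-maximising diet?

E/h in descending order: grass seeds 2.02, forb seeds 0.704, small seeds 0.555, medium seeds 0.311 J/s. The optimal diet is the largest prefix of this list for which every included type satisfies E_i/h_i > R on the types above it.
Rate on top 1: 0.2447. forb seeds: 0.704 > 0.2447 → include.
Rate on top 2: 0.36. small seeds: 0.555 > 0.36 → include.
Rate on top 3: 0.4466. medium seeds: 0.311 < 0.4466 → exclude; stop.
Optimal diet: grass seeds, forb seeds, small seeds — 3 of 4 types.

3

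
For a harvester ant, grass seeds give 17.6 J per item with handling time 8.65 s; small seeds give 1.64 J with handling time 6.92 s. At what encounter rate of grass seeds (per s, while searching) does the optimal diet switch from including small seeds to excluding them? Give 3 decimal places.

The zero-one rule: include small seeds iff E₂/h₂ > λE₁/(1+λh₁). Equality gives the switch point.
λE₁h₂ = E₂ + λE₂h₁ ⇒ λ = E₂/(E₁h₂ − E₂h₁) = 1.64/(121.8 − 14.19) = 0.01524 per s.

0.015 per s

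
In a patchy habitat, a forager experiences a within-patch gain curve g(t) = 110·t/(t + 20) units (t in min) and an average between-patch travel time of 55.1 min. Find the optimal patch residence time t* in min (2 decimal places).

Optimal t* satisfies g'(t*) = g(t*)/(T + t*).
g'(t) = 110·20/(t + 20)². Setting 110·20/(t+20)² = 110t/[(t+20)(55.1+t)] gives 20(55.1+t) = t(t+20), so t² = 20×55.1 = 1102.
t* = √1102 = 33.2 min.

33.20 min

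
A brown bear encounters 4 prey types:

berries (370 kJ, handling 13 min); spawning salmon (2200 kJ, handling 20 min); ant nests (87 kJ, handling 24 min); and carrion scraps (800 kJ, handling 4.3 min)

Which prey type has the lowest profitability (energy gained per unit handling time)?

ant nests

In descending order of E/h:
carrion scraps: 800/4.3 = 186 kJ/min
spawning salmon: 2200/20 = 110 kJ/min
berries: 370/13 = 28.5 kJ/min
ant nests: 87/24 = 3.62 kJ/min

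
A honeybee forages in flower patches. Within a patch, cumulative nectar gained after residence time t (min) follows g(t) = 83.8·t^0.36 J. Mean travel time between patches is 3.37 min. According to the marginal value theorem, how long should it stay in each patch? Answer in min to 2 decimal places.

1.90 min

Maximise g(t)/(T+t): set derivative to zero → g'(t)(T+t) = g(t).
g'(t) = 0.36·83.8·t^-0.64. Setting 0.36·83.8·t^-0.64 = 83.8·t^0.36/(3.37+t) gives 0.36(3.37+t) = t, so 0.64·t = 0.36×3.37.
t* = 0.36×3.37/0.64 = 1.896 min.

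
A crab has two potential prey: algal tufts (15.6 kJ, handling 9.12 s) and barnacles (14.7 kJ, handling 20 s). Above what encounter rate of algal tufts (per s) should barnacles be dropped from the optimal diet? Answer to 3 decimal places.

0.083 per s

The zero-one rule: include barnacles iff E₂/h₂ > λE₁/(1+λh₁). Equality gives the switch point.
λE₁h₂ = E₂ + λE₂h₁ ⇒ λ = E₂/(E₁h₂ − E₂h₁) = 14.7/(312 − 134.1) = 0.08261 per s.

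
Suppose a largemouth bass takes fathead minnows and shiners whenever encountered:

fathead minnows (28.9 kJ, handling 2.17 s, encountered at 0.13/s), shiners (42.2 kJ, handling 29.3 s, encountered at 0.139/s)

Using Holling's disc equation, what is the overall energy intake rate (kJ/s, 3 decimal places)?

1.797 kJ/s

Energy encountered per unit search time: 0.13×28.9 + 0.139×42.2 = 9.623 kJ/s.
Handling time per unit search time: 0.13×2.17 + 0.139×29.3 = 4.355.
Rate = 9.623/(1 + 4.355) = 1.797 kJ/s.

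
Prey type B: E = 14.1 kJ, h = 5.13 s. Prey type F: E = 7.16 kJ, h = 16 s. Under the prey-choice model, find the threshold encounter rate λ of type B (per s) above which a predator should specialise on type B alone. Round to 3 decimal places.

0.038 per s

At the threshold, the rate on type B alone equals the profitability of type F: λ·14.1/(1 + λ·5.13) = 7.16/16 = 0.4475.
Rearranging, λ(14.1 − 0.4475×5.13) = 0.4475, so λ = 0.4475/11.8 = 0.03791 per s.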